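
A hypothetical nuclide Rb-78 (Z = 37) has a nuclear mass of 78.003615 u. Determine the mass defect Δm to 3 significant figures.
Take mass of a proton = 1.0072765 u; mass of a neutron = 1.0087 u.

Mass of separated nucleons = 37(1.0072765) + 41(1.0087) = 37.2692305 + 41.3567 = 78.6259305 u
Mass defect Δm = 78.6259305 − 78.003615 = 0.6223155 u

0.622 u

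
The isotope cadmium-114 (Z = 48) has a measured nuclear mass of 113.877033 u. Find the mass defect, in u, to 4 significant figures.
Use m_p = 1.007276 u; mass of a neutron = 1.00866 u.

With 48 protons and 66 neutrons (A = 114):
Σm = 48·m_p + 66·m_n = 48.349248 + 66.57156 = 114.920808 u
The mass defect is 114.920808 − 113.877033 = 1.043775 u.

1.044 u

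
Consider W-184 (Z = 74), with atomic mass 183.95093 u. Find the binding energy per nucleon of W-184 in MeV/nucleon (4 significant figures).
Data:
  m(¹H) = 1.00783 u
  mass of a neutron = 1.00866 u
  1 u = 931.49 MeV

Z = 74, so N = A − Z = 184 − 74 = 110.
Mass of separated nucleons = 74(1.00783) + 110(1.00866) = 74.57942 + 110.95260 = 185.53202 u
The mass defect is 185.53202 − 183.95093 = 1.58109 u.
E_B = 1.58109 × 931.49 = 1472.77 MeV
BE/A = 1472.77 MeV / 184 = 8.004 MeV/nucleon

8.004 MeV/nucleon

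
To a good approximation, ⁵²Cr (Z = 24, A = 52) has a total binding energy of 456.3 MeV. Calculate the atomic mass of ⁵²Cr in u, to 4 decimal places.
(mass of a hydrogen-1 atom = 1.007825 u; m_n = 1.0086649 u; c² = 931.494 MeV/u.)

51.9406 u

Mass defect = 456.3 MeV / (931.494 MeV/u) = 0.489858 u
Constituent mass = 24(1.007825) + 28(1.0086649) = 52.4304172 u
Atomic mass = 52.4304172 − 0.489858 = 51.9405592 u ≈ 51.9406 u (to 4 decimal places)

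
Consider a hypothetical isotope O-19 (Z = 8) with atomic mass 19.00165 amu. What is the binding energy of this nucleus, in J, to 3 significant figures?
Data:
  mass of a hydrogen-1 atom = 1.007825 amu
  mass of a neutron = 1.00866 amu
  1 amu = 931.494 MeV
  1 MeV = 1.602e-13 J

2.33e-11 J

With 8 protons and 11 neutrons (A = 19):
Mass of separated nucleons = 8(1.007825) + 11(1.00866) = 8.062600 + 11.09526 = 19.157860 amu
Δm = 19.157860 − 19.00165 = 0.156210 amu
Converting to energy: 0.156210 amu × 931.494 MeV/amu = 145.509 MeV
In joules: 145.509 MeV × 1.602e-13 J/MeV = 2.3311e-11 J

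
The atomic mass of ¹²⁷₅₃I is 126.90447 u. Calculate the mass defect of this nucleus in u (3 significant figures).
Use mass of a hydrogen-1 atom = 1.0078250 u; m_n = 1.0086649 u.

The nucleus contains 53 protons and 127 − 53 = 74 neutrons.
Σm = 53·m(¹H) + 74·m_n = 53.4147250 + 74.6412026 = 128.0559276 u
Δm = 128.0559276 − 126.90447 = 1.1514576 u

1.15 u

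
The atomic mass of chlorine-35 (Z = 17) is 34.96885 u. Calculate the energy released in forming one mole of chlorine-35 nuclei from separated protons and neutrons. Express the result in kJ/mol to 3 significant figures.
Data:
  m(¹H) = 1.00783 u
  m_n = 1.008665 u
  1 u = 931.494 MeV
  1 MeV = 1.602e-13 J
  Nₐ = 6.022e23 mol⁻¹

Total constituent mass: 17 × 1.00783 + 18 × 1.008665 = 35.289080 u
Δm = 35.289080 − 34.96885 = 0.320230 u
Binding energy = Δm·c² = 0.320230 × 931.494 MeV/u = 298.292 MeV
Per nucleus in joules: 298.292 MeV × 1.602e-13 J/MeV = 4.7786e-11 J
Per mole: 4.7786e-11 J × 6.022e23 mol⁻¹ = 2.8777e+13 J/mol

2.88e+10 kJ/mol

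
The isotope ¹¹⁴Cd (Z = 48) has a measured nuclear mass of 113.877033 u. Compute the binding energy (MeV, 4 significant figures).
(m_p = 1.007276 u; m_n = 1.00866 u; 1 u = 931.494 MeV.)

The nucleus contains 48 protons and 114 − 48 = 66 neutrons.
Total constituent mass: 48 × 1.007276 + 66 × 1.00866 = 114.920808 u
Δm = 114.920808 − 113.877033 = 1.043775 u
Converting to energy: 1.043775 u × 931.494 MeV/u = 972.270 MeV

972.3 MeV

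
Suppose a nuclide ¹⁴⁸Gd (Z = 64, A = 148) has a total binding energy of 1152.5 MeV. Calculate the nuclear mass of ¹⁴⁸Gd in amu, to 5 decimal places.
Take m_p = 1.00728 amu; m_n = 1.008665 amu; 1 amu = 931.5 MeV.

Mass defect = 1152.5 MeV / (931.5 MeV/amu) = 1.2372517 amu
Constituent mass = 64(1.00728) + 84(1.008665) = 149.193780 amu
Nuclear mass = 149.193780 − 1.2372517 = 147.9565283 amu ≈ 147.95653 amu (to 5 decimal places)

147.95653 amu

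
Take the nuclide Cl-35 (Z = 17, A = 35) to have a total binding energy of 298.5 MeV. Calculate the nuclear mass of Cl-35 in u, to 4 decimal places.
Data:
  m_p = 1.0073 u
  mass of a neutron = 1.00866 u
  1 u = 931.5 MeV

Mass defect = 298.5 MeV / (931.5 MeV/u) = 0.320451 u
Constituent mass = 17(1.0073) + 18(1.00866) = 35.27998 u
Nuclear mass = 35.27998 − 0.320451 = 34.959529 u ≈ 34.9595 u (to 4 decimal places)

34.9595 u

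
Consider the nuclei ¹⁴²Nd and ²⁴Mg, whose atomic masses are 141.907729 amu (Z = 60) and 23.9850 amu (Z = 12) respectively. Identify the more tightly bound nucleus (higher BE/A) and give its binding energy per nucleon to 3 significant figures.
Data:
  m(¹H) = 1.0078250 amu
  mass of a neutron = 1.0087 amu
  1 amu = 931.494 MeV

¹⁴²Nd: Σm = 60(1.0078250) + 82(1.0087) = 143.1829000 amu; Δm = 1.2751710 amu; E_B = 1187.81 MeV; E_B/A = 8.3649 MeV
²⁴Mg: Σm = 12(1.0078250) + 12(1.0087) = 24.1983000 amu; Δm = 0.2133000 amu; E_B = 198.69 MeV; E_B/A = 8.279 MeV
¹⁴²Nd has the higher binding energy per nucleon, so it is the more tightly bound nucleus.

¹⁴²Nd; 8.36 MeV/nucleon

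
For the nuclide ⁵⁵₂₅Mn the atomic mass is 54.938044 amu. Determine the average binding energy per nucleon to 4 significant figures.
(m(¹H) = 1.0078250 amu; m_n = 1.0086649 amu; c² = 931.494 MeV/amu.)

Total constituent mass: 25 × 1.0078250 + 30 × 1.0086649 = 55.4555720 amu
The mass defect is 55.4555720 − 54.938044 = 0.5175280 amu.
Binding energy = Δm·c² = 0.5175280 × 931.494 MeV/amu = 482.074 MeV
Per nucleon: 482.074 / 55 = 8.765 MeV

8.765 MeV/nucleon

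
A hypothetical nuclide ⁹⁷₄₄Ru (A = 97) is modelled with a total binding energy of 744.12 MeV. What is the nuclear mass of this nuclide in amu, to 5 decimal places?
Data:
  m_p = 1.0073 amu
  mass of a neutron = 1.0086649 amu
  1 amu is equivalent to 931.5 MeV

Mass defect = 744.12 MeV / (931.5 MeV/amu) = 0.7988406 amu
Constituent mass = 44(1.0073) + 53(1.0086649) = 97.7804397 amu
Nuclear mass = 97.7804397 − 0.7988406 = 96.9815991 amu ≈ 96.98160 amu (to 5 decimal places)

96.98160 amu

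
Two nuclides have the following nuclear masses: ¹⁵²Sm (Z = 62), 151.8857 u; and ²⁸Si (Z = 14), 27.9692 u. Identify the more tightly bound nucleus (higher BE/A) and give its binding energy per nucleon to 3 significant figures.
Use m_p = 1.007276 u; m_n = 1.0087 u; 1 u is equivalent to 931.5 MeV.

²⁸Si; 8.47 MeV/nucleon

¹⁵²Sm: Σm = 62(1.007276) + 90(1.0087) = 153.234112 u; Δm = 1.348412 u; E_B = 1256.0 MeV; E_B/A = 8.263 MeV
²⁸Si: Σm = 14(1.007276) + 14(1.0087) = 28.223664 u; Δm = 0.254464 u; E_B = 237.03 MeV; E_B/A = 8.465 MeV
²⁸Si has the higher binding energy per nucleon, so it is the more tightly bound nucleus.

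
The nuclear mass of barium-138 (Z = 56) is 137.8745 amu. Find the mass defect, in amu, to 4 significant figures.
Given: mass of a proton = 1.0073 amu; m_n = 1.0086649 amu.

Mass of separated nucleons = 56(1.0073) + 82(1.0086649) = 56.4088 + 82.7105218 = 139.1193218 amu
The mass defect is 139.1193218 − 137.8745 = 1.2448218 amu.

1.245 amu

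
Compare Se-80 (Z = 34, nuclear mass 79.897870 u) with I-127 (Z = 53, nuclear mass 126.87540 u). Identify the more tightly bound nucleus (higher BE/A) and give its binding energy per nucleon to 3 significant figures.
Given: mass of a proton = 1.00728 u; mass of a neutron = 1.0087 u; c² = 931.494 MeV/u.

Se-80; 8.73 MeV/nucleon

Se-80: Σm = 34(1.00728) + 46(1.0087) = 80.64772 u; Δm = 0.749850 u; E_B = 698.48 MeV; E_B/A = 8.731 MeV
I-127: Σm = 53(1.00728) + 74(1.0087) = 128.02964 u; Δm = 1.15424 u; E_B = 1075.2 MeV; E_B/A = 8.466 MeV
Se-80 has the higher binding energy per nucleon, so it is the more tightly bound nucleus.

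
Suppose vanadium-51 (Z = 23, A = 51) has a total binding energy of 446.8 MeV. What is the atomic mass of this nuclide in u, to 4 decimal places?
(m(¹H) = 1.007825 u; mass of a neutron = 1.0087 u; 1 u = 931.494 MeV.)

50.9439 u

Mass defect = 446.8 MeV / (931.494 MeV/u) = 0.479660 u
Constituent mass = 23(1.007825) + 28(1.0087) = 51.423575 u
Atomic mass = 51.423575 − 0.479660 = 50.943915 u ≈ 50.9439 u (to 4 decimal places)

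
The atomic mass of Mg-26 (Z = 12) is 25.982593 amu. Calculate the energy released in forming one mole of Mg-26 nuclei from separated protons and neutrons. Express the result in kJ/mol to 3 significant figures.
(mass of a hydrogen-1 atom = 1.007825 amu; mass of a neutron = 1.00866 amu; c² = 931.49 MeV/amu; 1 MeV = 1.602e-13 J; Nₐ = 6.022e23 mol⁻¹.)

2.09e+10 kJ/mol

Total constituent mass: 12 × 1.007825 + 14 × 1.00866 = 26.215140 amu
Mass defect Δm = 26.215140 − 25.982593 = 0.232547 amu
Converting to energy: 0.232547 amu × 931.49 MeV/amu = 216.615 MeV
Per nucleus in joules: 216.615 MeV × 1.602e-13 J/MeV = 3.4702e-11 J
Per mole: 3.4702e-11 J × 6.022e23 mol⁻¹ = 2.0898e+13 J/mol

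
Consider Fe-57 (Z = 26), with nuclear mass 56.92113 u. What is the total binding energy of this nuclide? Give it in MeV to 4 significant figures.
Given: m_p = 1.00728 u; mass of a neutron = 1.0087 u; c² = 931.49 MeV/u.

With 26 protons and 31 neutrons (A = 57):
Σm = 26·m_p + 31·m_n = 26.18928 + 31.2697 = 57.45898 u
Mass defect Δm = 57.45898 − 56.92113 = 0.53785 u
Converting to energy: 0.53785 u × 931.49 MeV/u = 501.002 MeV

501.0 MeV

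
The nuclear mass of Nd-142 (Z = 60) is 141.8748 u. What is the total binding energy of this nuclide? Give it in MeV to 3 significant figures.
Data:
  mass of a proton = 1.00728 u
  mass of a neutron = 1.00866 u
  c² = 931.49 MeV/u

With 60 protons and 82 neutrons (A = 142):
Total constituent mass: 60 × 1.00728 + 82 × 1.00866 = 143.14692 u
Mass defect Δm = 143.14692 − 141.8748 = 1.27212 u
E_B = 1.27212 × 931.49 = 1184.97 MeV

1180 MeV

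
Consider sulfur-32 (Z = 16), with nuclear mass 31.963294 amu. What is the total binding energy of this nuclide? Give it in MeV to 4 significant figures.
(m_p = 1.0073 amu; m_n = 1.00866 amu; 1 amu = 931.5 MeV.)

Mass of separated nucleons = 16(1.0073) + 16(1.00866) = 16.1168 + 16.13856 = 32.25536 amu
Δm = 32.25536 − 31.963294 = 0.292066 amu
E_B = 0.292066 × 931.5 = 272.059 MeV

272.1 MeV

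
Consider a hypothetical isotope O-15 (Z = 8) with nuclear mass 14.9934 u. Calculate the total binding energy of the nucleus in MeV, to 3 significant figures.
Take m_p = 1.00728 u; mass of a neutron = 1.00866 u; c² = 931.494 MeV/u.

Σm = 8·m_p + 7·m_n = 8.05824 + 7.06062 = 15.11886 u
Mass defect Δm = 15.11886 − 14.9934 = 0.12546 u
Binding energy = Δm·c² = 0.12546 × 931.494 MeV/u = 116.865 MeV

117 MeV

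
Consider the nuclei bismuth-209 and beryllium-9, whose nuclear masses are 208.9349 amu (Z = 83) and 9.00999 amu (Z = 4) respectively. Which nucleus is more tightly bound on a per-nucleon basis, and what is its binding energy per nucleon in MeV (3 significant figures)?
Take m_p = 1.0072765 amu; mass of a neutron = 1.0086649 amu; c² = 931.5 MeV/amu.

bismuth-209; 7.85 MeV/nucleon

bismuth-209: Σm = 83(1.0072765) + 126(1.0086649) = 210.6957269 amu; Δm = 1.7608269 amu; E_B = 1640.2 MeV; E_B/A = 7.848 MeV
beryllium-9: Σm = 4(1.0072765) + 5(1.0086649) = 9.0724305 amu; Δm = 0.0624405 amu; E_B = 58.163 MeV; E_B/A = 6.463 MeV
bismuth-209 has the higher binding energy per nucleon, so it is the more tightly bound nucleus.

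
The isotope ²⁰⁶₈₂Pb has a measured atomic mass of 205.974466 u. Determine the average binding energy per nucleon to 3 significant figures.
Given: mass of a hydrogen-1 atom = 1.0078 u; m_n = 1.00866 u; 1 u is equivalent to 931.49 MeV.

The nucleus contains 82 protons and 206 − 82 = 124 neutrons.
Total constituent mass: 82 × 1.0078 + 124 × 1.00866 = 207.71344 u
Δm = 207.71344 − 205.974466 = 1.738974 u
Converting to energy: 1.738974 u × 931.49 MeV/u = 1619.84 MeV
Dividing by A = 206 gives 7.863 MeV per nucleon.

7.86 MeV/nucleon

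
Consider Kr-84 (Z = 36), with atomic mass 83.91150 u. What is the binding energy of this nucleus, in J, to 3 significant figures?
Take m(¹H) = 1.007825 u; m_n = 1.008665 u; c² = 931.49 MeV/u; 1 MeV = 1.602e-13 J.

1.17e-10 J

Z = 36, so N = A − Z = 84 − 36 = 48.
Mass of separated nucleons = 36(1.007825) + 48(1.008665) = 36.281700 + 48.415920 = 84.697620 u
Mass defect Δm = 84.697620 − 83.91150 = 0.786120 u
E_B = 0.786120 × 931.49 = 732.263 MeV
In joules: 732.263 MeV × 1.602e-13 J/MeV = 1.1731e-10 J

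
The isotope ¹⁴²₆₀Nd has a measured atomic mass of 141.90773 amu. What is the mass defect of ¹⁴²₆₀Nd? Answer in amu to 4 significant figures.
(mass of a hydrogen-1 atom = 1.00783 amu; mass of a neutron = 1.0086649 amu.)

Z = 60, so N = A − Z = 142 − 60 = 82.
Mass of separated nucleons = 60(1.00783) + 82(1.0086649) = 60.46980 + 82.7105218 = 143.1803218 amu
Mass defect Δm = 143.1803218 − 141.90773 = 1.2725918 amu

1.273 amu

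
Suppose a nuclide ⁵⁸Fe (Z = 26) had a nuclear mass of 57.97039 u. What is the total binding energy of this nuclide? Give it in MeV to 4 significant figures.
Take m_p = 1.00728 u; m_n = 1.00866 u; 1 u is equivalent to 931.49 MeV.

Total constituent mass: 26 × 1.00728 + 32 × 1.00866 = 58.46640 u
Mass defect Δm = 58.46640 − 57.97039 = 0.49601 u
Binding energy = Δm·c² = 0.49601 × 931.49 MeV/u = 462.028 MeV

462.0 MeV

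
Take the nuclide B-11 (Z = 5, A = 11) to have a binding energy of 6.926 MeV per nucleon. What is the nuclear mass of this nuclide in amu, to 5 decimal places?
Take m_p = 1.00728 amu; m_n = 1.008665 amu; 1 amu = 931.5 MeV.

Total binding energy = 11 × 6.926 = 76.186 MeV
Mass defect = 76.186 MeV / (931.5 MeV/amu) = 0.0817885 amu
Constituent mass = 5(1.00728) + 6(1.008665) = 11.088390 amu
Nuclear mass = 11.088390 − 0.0817885 = 11.0066015 amu ≈ 11.00660 amu (to 5 decimal places)

11.00660 amu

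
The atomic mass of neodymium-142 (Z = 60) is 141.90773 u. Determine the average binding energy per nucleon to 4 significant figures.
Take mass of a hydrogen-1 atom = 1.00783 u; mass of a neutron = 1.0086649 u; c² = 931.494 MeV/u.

The nucleus contains 60 protons and 142 − 60 = 82 neutrons.
Σm = 60·m(¹H) + 82·m_n = 60.46980 + 82.7105218 = 143.1803218 u
Δm = 143.1803218 − 141.90773 = 1.2725918 u
E_B = 1.2725918 × 931.494 = 1185.41 MeV
BE/A = 1185.41 MeV / 142 = 8.348 MeV/nucleon

8.348 MeV/nucleon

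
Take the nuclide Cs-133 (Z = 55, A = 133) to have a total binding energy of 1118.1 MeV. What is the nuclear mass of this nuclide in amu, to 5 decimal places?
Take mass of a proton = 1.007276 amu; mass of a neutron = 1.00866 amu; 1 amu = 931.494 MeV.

Mass defect = 1118.1 MeV / (931.494 MeV/amu) = 1.2003298 amu
Constituent mass = 55(1.007276) + 78(1.00866) = 134.075660 amu
Nuclear mass = 134.075660 − 1.2003298 = 132.8753302 amu ≈ 132.87533 amu (to 5 decimal places)

132.87533 amu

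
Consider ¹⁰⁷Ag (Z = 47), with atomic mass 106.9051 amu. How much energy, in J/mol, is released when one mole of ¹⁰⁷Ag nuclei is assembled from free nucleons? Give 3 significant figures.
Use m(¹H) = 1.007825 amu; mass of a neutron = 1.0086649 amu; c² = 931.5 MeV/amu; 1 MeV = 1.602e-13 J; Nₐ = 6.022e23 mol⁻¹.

Z = 47, so N = A − Z = 107 − 47 = 60.
Mass of separated nucleons = 47(1.007825) + 60(1.0086649) = 47.367775 + 60.5198940 = 107.8876690 amu
The mass defect is 107.8876690 − 106.9051 = 0.9825690 amu.
Converting to energy: 0.9825690 amu × 931.5 MeV/amu = 915.263 MeV
Per nucleus in joules: 915.263 MeV × 1.602e-13 J/MeV = 1.4663e-10 J
Per mole: 1.4663e-10 J × 6.022e23 mol⁻¹ = 8.8301e+13 J/mol

8.83e+13 J/mol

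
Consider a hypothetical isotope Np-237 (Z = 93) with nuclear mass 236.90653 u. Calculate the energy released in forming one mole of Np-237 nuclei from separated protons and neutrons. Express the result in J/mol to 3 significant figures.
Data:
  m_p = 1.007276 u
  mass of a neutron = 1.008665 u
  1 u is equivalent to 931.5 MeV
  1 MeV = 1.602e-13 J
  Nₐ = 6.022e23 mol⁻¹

1.81e+14 J/mol

The nucleus contains 93 protons and 237 − 93 = 144 neutrons.
Σm = 93·m_p + 144·m_n = 93.676668 + 145.247760 = 238.924428 u
Δm = 238.924428 − 236.90653 = 2.017898 u
Binding energy = Δm·c² = 2.017898 × 931.5 MeV/u = 1879.67 MeV
Per nucleus in joules: 1879.67 MeV × 1.602e-13 J/MeV = 3.0112e-10 J
Per mole: 3.0112e-10 J × 6.022e23 mol⁻¹ = 1.8133e+14 J/mol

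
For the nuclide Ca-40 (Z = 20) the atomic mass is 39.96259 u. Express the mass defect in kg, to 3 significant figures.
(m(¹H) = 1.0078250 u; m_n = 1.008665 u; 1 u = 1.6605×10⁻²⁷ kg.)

6.10e-28 kg

Z = 20, so N = A − Z = 40 − 20 = 20.
Mass of separated nucleons = 20(1.0078250) + 20(1.008665) = 20.1565000 + 20.173300 = 40.3298000 u
Mass defect Δm = 40.3298000 − 39.96259 = 0.3672100 u
In SI units: 0.3672100 u × 1.6605×10⁻²⁷ kg/u = 6.0975e-28 kg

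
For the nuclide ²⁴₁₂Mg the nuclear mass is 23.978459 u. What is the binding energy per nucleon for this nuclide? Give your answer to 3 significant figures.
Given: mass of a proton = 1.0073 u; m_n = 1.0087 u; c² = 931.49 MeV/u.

8.29 MeV/nucleon

Total constituent mass: 12 × 1.0073 + 12 × 1.0087 = 24.1920 u
The mass defect is 24.1920 − 23.978459 = 0.213541 u.
Converting to energy: 0.213541 u × 931.49 MeV/u = 198.911 MeV
Dividing by A = 24 gives 8.288 MeV per nucleon.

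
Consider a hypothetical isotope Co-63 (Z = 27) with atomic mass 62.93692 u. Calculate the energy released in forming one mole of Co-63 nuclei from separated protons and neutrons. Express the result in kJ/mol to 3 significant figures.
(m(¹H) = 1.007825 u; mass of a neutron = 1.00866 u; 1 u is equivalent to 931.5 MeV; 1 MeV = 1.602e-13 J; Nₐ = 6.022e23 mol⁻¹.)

5.27e+10 kJ/mol

Mass of separated nucleons = 27(1.007825) + 36(1.00866) = 27.211275 + 36.31176 = 63.523035 u
Δm = 63.523035 − 62.93692 = 0.586115 u
Converting to energy: 0.586115 u × 931.5 MeV/u = 545.966 MeV
Per nucleus in joules: 545.966 MeV × 1.602e-13 J/MeV = 8.7464e-11 J
Per mole: 8.7464e-11 J × 6.022e23 mol⁻¹ = 5.2671e+13 J/mol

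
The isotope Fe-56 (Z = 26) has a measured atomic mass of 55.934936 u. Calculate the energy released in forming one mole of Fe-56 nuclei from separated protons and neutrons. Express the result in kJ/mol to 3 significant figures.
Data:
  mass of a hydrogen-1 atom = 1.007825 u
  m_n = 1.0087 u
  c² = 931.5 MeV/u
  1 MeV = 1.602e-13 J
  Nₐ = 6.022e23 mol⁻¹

Total constituent mass: 26 × 1.007825 + 30 × 1.0087 = 56.464450 u
Δm = 56.464450 − 55.934936 = 0.529514 u
Binding energy = Δm·c² = 0.529514 × 931.5 MeV/u = 493.242 MeV
Per nucleus in joules: 493.242 MeV × 1.602e-13 J/MeV = 7.9017e-11 J
Per mole: 7.9017e-11 J × 6.022e23 mol⁻¹ = 4.7584e+13 J/mol

4.76e+10 kJ/mol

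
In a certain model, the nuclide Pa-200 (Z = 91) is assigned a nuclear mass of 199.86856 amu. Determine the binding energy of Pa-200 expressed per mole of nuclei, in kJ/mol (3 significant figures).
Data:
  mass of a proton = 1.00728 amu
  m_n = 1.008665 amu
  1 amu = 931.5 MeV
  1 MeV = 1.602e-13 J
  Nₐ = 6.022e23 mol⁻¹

1.56e+11 kJ/mol

The nucleus contains 91 protons and 200 − 91 = 109 neutrons.
Mass of separated nucleons = 91(1.00728) + 109(1.008665) = 91.66248 + 109.944485 = 201.606965 amu
Mass defect Δm = 201.606965 − 199.86856 = 1.738405 amu
E_B = 1.738405 × 931.5 = 1619.32 MeV
Per nucleus in joules: 1619.32 MeV × 1.602e-13 J/MeV = 2.5942e-10 J
Per mole: 2.5942e-10 J × 6.022e23 mol⁻¹ = 1.5622e+14 J/mol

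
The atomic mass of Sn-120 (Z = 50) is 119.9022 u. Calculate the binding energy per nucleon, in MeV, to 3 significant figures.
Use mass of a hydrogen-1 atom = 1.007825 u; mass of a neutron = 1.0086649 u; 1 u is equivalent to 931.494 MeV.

8.50 MeV/nucleon

With 50 protons and 70 neutrons (A = 120):
Total constituent mass: 50 × 1.007825 + 70 × 1.0086649 = 120.9977930 u
Mass defect Δm = 120.9977930 − 119.9022 = 1.0955930 u
Binding energy = Δm·c² = 1.0955930 × 931.494 MeV/u = 1020.538 MeV
Dividing by A = 120 gives 8.504 MeV per nucleon.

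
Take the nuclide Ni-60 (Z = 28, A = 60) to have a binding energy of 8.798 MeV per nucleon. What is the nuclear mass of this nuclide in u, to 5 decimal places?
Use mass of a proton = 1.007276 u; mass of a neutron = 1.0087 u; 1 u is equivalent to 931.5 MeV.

Total binding energy = 60 × 8.798 = 527.880 MeV
Mass defect = 527.880 MeV / (931.5 MeV/u) = 0.5666989 u
Constituent mass = 28(1.007276) + 32(1.0087) = 60.482128 u
Nuclear mass = 60.482128 − 0.5666989 = 59.9154291 u ≈ 59.91543 u (to 5 decimal places)

59.91543 u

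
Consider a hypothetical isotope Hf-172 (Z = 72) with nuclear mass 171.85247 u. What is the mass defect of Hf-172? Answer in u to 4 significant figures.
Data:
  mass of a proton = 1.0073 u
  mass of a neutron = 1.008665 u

The nucleus contains 72 protons and 172 − 72 = 100 neutrons.
Mass of separated nucleons = 72(1.0073) + 100(1.008665) = 72.5256 + 100.866500 = 173.392100 u
Δm = 173.392100 − 171.85247 = 1.539630 u

1.540 u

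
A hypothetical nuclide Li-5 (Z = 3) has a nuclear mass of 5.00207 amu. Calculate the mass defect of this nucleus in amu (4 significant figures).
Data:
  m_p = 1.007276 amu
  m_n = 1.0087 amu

Σm = 3·m_p + 2·m_n = 3.021828 + 2.0174 = 5.039228 amu
The mass defect is 5.039228 − 5.00207 = 0.037158 amu.

0.03716 amu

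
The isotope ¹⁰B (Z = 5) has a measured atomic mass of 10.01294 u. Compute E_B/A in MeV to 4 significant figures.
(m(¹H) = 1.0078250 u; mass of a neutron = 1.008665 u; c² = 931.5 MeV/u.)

6.475 MeV/nucleon

With 5 protons and 5 neutrons (A = 10):
Mass of separated nucleons = 5(1.0078250) + 5(1.008665) = 5.0391250 + 5.043325 = 10.0824500 u
Mass defect Δm = 10.0824500 − 10.01294 = 0.0695100 u
E_B = 0.0695100 × 931.5 = 64.7486 MeV
Dividing by A = 10 gives 6.475 MeV per nucleon.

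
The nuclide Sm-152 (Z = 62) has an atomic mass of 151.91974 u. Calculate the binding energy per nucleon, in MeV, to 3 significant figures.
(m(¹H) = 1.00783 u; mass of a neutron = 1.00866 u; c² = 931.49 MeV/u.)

With 62 protons and 90 neutrons (A = 152):
Total constituent mass: 62 × 1.00783 + 90 × 1.00866 = 153.26486 u
The mass defect is 153.26486 − 151.91974 = 1.34512 u.
E_B = 1.34512 × 931.49 = 1252.97 MeV
Per nucleon: 1252.97 / 152 = 8.243 MeV

8.24 MeV/nucleon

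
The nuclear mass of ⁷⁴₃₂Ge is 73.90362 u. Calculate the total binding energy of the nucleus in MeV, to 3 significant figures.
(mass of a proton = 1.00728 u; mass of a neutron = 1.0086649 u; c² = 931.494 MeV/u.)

Total constituent mass: 32 × 1.00728 + 42 × 1.0086649 = 74.5968858 u
Mass defect Δm = 74.5968858 − 73.90362 = 0.6932658 u
E_B = 0.6932658 × 931.494 = 645.773 MeV

646 MeV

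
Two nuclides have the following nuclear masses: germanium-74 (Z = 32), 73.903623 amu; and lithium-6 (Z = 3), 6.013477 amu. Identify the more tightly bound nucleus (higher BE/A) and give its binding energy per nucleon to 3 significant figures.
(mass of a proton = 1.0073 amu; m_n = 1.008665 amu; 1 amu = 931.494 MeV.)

germanium-74; 8.73 MeV/nucleon

germanium-74: Σm = 32(1.0073) + 42(1.008665) = 74.597530 amu; Δm = 0.693907 amu; E_B = 646.37 MeV; E_B/A = 8.7347 MeV
lithium-6: Σm = 3(1.0073) + 3(1.008665) = 6.047895 amu; Δm = 0.034418 amu; E_B = 32.060 MeV; E_B/A = 5.343 MeV
germanium-74 has the higher binding energy per nucleon, so it is the more tightly bound nucleus.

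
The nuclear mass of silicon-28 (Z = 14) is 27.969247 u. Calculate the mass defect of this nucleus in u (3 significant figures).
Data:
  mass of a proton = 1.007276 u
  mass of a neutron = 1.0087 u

0.254 u

Mass of separated nucleons = 14(1.007276) + 14(1.0087) = 14.101864 + 14.1218 = 28.223664 u
The mass defect is 28.223664 − 27.969247 = 0.254417 u.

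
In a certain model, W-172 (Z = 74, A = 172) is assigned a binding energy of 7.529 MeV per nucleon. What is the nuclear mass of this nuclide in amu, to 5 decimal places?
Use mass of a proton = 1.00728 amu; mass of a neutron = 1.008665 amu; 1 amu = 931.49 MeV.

171.99766 amu

Total binding energy = 172 × 7.529 = 1294.988 MeV
Mass defect = 1294.988 MeV / (931.49 MeV/amu) = 1.3902329 amu
Constituent mass = 74(1.00728) + 98(1.008665) = 173.387890 amu
Nuclear mass = 173.387890 − 1.3902329 = 171.9976571 amu ≈ 171.99766 amu (to 5 decimal places)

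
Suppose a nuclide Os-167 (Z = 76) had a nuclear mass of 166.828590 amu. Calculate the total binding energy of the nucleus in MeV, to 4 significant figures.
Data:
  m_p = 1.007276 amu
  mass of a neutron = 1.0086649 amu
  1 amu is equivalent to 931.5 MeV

Mass of separated nucleons = 76(1.007276) + 91(1.0086649) = 76.552976 + 91.7885059 = 168.3414819 amu
Mass defect Δm = 168.3414819 − 166.828590 = 1.5128919 amu
Binding energy = Δm·c² = 1.5128919 × 931.5 MeV/amu = 1409.26 MeV

1409 MeV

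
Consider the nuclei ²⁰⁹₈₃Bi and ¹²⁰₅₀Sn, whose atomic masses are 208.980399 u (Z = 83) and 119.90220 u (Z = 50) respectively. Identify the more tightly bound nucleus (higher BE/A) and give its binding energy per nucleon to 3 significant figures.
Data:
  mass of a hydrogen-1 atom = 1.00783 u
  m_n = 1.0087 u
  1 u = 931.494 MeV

¹²⁰₅₀Sn; 8.53 MeV/nucleon

²⁰⁹₈₃Bi: Σm = 83(1.00783) + 126(1.0087) = 210.74609 u; Δm = 1.765691 u; E_B = 1644.73 MeV; E_B/A = 7.870 MeV
¹²⁰₅₀Sn: Σm = 50(1.00783) + 70(1.0087) = 121.00050 u; Δm = 1.09830 u; E_B = 1023.0599 MeV; E_B/A = 8.525 MeV
¹²⁰₅₀Sn has the higher binding energy per nucleon, so it is the more tightly bound nucleus.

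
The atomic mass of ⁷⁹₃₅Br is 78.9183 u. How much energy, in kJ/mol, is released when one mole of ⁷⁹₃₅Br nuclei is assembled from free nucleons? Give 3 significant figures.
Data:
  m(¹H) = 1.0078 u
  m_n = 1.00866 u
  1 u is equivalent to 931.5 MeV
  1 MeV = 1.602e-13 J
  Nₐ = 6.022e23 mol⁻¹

The nucleus contains 35 protons and 79 − 35 = 44 neutrons.
Total constituent mass: 35 × 1.0078 + 44 × 1.00866 = 79.65404 u
Δm = 79.65404 − 78.9183 = 0.73574 u
Binding energy = Δm·c² = 0.73574 × 931.5 MeV/u = 685.342 MeV
Per nucleus in joules: 685.342 MeV × 1.602e-13 J/MeV = 1.0979e-10 J
Per mole: 1.0979e-10 J × 6.022e23 mol⁻¹ = 6.6116e+13 J/mol

6.61e+10 kJ/mol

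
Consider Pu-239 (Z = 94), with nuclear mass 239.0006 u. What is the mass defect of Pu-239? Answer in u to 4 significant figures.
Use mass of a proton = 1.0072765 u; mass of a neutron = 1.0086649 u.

Total constituent mass: 94 × 1.0072765 + 145 × 1.0086649 = 240.9404015 u
The mass defect is 240.9404015 − 239.0006 = 1.9398015 u.

1.940 u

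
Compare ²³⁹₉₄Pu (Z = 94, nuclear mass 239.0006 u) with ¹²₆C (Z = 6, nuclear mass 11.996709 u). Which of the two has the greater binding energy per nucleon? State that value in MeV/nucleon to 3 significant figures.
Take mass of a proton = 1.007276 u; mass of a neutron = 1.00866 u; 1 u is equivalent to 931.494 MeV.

²³⁹₉₄Pu: Σm = 94(1.007276) + 145(1.00866) = 240.939644 u; Δm = 1.939044 u; E_B = 1806.2 MeV; E_B/A = 7.557 MeV
¹²₆C: Σm = 6(1.007276) + 6(1.00866) = 12.095616 u; Δm = 0.098907 u; E_B = 92.131 MeV; E_B/A = 7.678 MeV
¹²₆C has the higher binding energy per nucleon, so it is the more tightly bound nucleus.

¹²₆C; 7.68 MeV/nucleon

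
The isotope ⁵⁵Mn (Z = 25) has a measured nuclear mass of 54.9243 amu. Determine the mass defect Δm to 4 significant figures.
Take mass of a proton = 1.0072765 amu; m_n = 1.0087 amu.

With 25 protons and 30 neutrons (A = 55):
Σm = 25·m_p + 30·m_n = 25.1819125 + 30.2610 = 55.4429125 amu
Δm = 55.4429125 − 54.9243 = 0.5186125 amu

0.5186 amu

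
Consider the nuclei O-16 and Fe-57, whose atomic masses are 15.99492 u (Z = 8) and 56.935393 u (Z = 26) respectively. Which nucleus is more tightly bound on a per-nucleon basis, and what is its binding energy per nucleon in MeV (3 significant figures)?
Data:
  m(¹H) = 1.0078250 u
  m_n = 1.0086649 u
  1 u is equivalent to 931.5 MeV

Fe-57; 8.77 MeV/nucleon

O-16: Σm = 8(1.0078250) + 8(1.0086649) = 16.1319192 u; Δm = 0.1369992 u; E_B = 127.61 MeV; E_B/A = 7.976 MeV
Fe-57: Σm = 26(1.0078250) + 31(1.0086649) = 57.4720619 u; Δm = 0.5366689 u; E_B = 499.91 MeV; E_B/A = 8.770 MeV
Fe-57 has the higher binding energy per nucleon, so it is the more tightly bound nucleus.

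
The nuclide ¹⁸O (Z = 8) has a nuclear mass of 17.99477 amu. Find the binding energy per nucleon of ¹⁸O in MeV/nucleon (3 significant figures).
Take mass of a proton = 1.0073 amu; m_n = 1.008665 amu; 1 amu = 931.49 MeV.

With 8 protons and 10 neutrons (A = 18):
Total constituent mass: 8 × 1.0073 + 10 × 1.008665 = 18.145050 amu
The mass defect is 18.145050 − 17.99477 = 0.150280 amu.
Converting to energy: 0.150280 amu × 931.49 MeV/amu = 139.984 MeV
Per nucleon: 139.984 / 18 = 7.777 MeV

7.78 MeV/nucleon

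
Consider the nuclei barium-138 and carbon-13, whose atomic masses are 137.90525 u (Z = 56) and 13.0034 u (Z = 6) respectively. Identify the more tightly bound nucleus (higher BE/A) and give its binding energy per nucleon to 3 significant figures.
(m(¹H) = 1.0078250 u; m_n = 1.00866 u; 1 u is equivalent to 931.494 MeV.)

barium-138: Σm = 56(1.0078250) + 82(1.00866) = 139.1483200 u; Δm = 1.2430700 u; E_B = 1157.9 MeV; E_B/A = 8.391 MeV
carbon-13: Σm = 6(1.0078250) + 7(1.00866) = 13.1075700 u; Δm = 0.1041700 u; E_B = 97.034 MeV; E_B/A = 7.464 MeV
barium-138 has the higher binding energy per nucleon, so it is the more tightly bound nucleus.

barium-138; 8.39 MeV/nucleon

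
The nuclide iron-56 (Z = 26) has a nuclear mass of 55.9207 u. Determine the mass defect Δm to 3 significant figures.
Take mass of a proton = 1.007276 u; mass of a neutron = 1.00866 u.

0.528 u

With 26 protons and 30 neutrons (A = 56):
Σm = 26·m_p + 30·m_n = 26.189176 + 30.25980 = 56.448976 u
Mass defect Δm = 56.448976 − 55.9207 = 0.528276 u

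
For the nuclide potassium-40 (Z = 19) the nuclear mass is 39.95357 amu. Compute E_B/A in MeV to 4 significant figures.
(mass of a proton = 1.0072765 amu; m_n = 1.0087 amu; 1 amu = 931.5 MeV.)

8.555 MeV/nucleon

Total constituent mass: 19 × 1.0072765 + 21 × 1.0087 = 40.3209535 amu
Mass defect Δm = 40.3209535 − 39.95357 = 0.3673835 amu
Binding energy = Δm·c² = 0.3673835 × 931.5 MeV/amu = 342.218 MeV
BE/A = 342.218 MeV / 40 = 8.555 MeV/nucleon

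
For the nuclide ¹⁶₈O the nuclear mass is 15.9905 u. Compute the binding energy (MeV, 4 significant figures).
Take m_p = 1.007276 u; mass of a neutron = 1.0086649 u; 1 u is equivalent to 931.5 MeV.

127.6 MeV

Mass of separated nucleons = 8(1.007276) + 8(1.0086649) = 8.058208 + 8.0693192 = 16.1275272 u
Δm = 16.1275272 − 15.9905 = 0.1370272 u
Converting to energy: 0.1370272 u × 931.5 MeV/u = 127.641 MeV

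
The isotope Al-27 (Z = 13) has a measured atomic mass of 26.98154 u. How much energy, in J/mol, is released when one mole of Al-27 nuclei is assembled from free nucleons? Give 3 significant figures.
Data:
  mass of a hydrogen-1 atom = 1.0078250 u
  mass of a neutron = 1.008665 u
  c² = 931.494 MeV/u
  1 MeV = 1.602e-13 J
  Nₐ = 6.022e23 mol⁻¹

With 13 protons and 14 neutrons (A = 27):
Σm = 13·m(¹H) + 14·m_n = 13.1017250 + 14.121310 = 27.2230350 u
Δm = 27.2230350 − 26.98154 = 0.2414950 u
Converting to energy: 0.2414950 u × 931.494 MeV/u = 224.951 MeV
Per nucleus in joules: 224.951 MeV × 1.602e-13 J/MeV = 3.6037e-11 J
Per mole: 3.6037e-11 J × 6.022e23 mol⁻¹ = 2.1701e+13 J/mol

2.17e+13 J/mol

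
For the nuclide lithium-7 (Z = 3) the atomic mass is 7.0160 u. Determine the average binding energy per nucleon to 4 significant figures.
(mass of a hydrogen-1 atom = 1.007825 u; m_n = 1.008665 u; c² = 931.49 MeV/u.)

5.607 MeV/nucleon

With 3 protons and 4 neutrons (A = 7):
Total constituent mass: 3 × 1.007825 + 4 × 1.008665 = 7.058135 u
Mass defect Δm = 7.058135 − 7.0160 = 0.042135 u
Binding energy = Δm·c² = 0.042135 × 931.49 MeV/u = 39.2483 MeV
Per nucleon: 39.2483 / 7 = 5.607 MeV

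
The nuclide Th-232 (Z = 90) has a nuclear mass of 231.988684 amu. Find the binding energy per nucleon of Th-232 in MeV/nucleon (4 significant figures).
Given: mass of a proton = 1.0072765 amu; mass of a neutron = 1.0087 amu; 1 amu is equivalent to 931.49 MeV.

The nucleus contains 90 protons and 232 − 90 = 142 neutrons.
Σm = 90·m_p + 142·m_n = 90.6548850 + 143.2354 = 233.8902850 amu
The mass defect is 233.8902850 − 231.988684 = 1.9016010 amu.
Converting to energy: 1.9016010 amu × 931.49 MeV/amu = 1771.32 MeV
BE/A = 1771.32 MeV / 232 = 7.635 MeV/nucleon

7.635 MeV/nucleon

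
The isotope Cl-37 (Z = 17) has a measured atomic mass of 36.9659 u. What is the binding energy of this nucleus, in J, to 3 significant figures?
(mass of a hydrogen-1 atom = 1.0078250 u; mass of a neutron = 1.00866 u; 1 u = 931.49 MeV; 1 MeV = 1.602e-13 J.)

5.08e-11 J

Z = 17, so N = A − Z = 37 − 17 = 20.
Mass of separated nucleons = 17(1.0078250) + 20(1.00866) = 17.1330250 + 20.17320 = 37.3062250 u
Δm = 37.3062250 − 36.9659 = 0.3403250 u
E_B = 0.3403250 × 931.49 = 317.009 MeV
In joules: 317.009 MeV × 1.602e-13 J/MeV = 5.0785e-11 J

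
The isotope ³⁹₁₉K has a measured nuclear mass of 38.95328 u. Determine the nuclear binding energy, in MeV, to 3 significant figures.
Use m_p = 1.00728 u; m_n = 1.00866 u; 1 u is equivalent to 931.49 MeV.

334 MeV

Total constituent mass: 19 × 1.00728 + 20 × 1.00866 = 39.31152 u
Δm = 39.31152 − 38.95328 = 0.35824 u
Converting to energy: 0.35824 u × 931.49 MeV/u = 333.697 MeV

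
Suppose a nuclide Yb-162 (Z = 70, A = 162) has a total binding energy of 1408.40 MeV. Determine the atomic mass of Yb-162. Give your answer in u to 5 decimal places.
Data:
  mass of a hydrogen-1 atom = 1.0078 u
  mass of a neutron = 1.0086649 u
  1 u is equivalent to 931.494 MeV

Mass defect = 1408.40 MeV / (931.494 MeV/u) = 1.5119797 u
Constituent mass = 70(1.0078) + 92(1.0086649) = 163.3431708 u
Atomic mass = 163.3431708 − 1.5119797 = 161.8311911 u ≈ 161.83119 u (to 5 decimal places)

161.83119 u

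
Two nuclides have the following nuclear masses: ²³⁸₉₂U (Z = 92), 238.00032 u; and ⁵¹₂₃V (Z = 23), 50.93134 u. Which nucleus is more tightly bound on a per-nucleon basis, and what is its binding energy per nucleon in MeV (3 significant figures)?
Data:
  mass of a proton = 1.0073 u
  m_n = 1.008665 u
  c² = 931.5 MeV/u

²³⁸₉₂U: Σm = 92(1.0073) + 146(1.008665) = 239.936690 u; Δm = 1.936370 u; E_B = 1803.7 MeV; E_B/A = 7.579 MeV
⁵¹₂₃V: Σm = 23(1.0073) + 28(1.008665) = 51.410520 u; Δm = 0.479180 u; E_B = 446.36 MeV; E_B/A = 8.752 MeV
⁵¹₂₃V has the higher binding energy per nucleon, so it is the more tightly bound nucleus.

⁵¹₂₃V; 8.75 MeV/nucleon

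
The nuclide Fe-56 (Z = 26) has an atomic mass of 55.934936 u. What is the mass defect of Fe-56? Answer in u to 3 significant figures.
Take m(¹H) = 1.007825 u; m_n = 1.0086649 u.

Σm = 26·m(¹H) + 30·m_n = 26.203450 + 30.2599470 = 56.4633970 u
Δm = 56.4633970 − 55.934936 = 0.5284610 u

0.528 u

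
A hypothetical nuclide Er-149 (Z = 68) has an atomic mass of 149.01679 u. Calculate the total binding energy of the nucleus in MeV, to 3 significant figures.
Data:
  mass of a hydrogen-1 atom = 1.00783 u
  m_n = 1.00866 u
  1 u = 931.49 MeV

Σm = 68·m(¹H) + 81·m_n = 68.53244 + 81.70146 = 150.23390 u
The mass defect is 150.23390 − 149.01679 = 1.21711 u.
E_B = 1.21711 × 931.49 = 1133.73 MeV

1130 MeV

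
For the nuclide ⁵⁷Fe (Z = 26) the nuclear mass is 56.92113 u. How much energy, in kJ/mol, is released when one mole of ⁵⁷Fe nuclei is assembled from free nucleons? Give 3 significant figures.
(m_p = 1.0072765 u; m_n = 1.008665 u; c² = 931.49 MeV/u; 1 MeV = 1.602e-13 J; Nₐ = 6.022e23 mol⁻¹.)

4.82e+10 kJ/mol

With 26 protons and 31 neutrons (A = 57):
Σm = 26·m_p + 31·m_n = 26.1891890 + 31.268615 = 57.4578040 u
Δm = 57.4578040 − 56.92113 = 0.5366740 u
Binding energy = Δm·c² = 0.5366740 × 931.49 MeV/u = 499.906 MeV
Per nucleus in joules: 499.906 MeV × 1.602e-13 J/MeV = 8.0085e-11 J
Per mole: 8.0085e-11 J × 6.022e23 mol⁻¹ = 4.8227e+13 J/mol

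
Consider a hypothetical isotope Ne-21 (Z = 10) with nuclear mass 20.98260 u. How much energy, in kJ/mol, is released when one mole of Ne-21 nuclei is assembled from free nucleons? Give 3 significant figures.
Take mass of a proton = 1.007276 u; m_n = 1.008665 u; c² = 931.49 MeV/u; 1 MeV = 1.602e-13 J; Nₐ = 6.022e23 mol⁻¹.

1.67e+10 kJ/mol

Total constituent mass: 10 × 1.007276 + 11 × 1.008665 = 21.168075 u
The mass defect is 21.168075 − 20.98260 = 0.185475 u.
Converting to energy: 0.185475 u × 931.49 MeV/u = 172.768 MeV
Per nucleus in joules: 172.768 MeV × 1.602e-13 J/MeV = 2.7677e-11 J
Per mole: 2.7677e-11 J × 6.022e23 mol⁻¹ = 1.6667e+13 J/mol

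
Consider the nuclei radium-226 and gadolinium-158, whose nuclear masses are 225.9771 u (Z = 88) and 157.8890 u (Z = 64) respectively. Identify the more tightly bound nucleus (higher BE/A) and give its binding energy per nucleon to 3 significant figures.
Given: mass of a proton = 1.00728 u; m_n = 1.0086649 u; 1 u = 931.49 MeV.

radium-226: Σm = 88(1.00728) + 138(1.0086649) = 227.8363962 u; Δm = 1.8592962 u; E_B = 1731.9 MeV; E_B/A = 7.663 MeV
gadolinium-158: Σm = 64(1.00728) + 94(1.0086649) = 159.2804206 u; Δm = 1.3914206 u; E_B = 1296.1 MeV; E_B/A = 8.203 MeV
gadolinium-158 has the higher binding energy per nucleon, so it is the more tightly bound nucleus.

gadolinium-158; 8.20 MeV/nucleon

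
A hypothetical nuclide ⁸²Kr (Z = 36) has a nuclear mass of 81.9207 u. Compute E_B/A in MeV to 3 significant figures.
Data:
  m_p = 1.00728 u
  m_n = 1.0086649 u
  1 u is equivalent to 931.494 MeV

With 36 protons and 46 neutrons (A = 82):
Total constituent mass: 36 × 1.00728 + 46 × 1.0086649 = 82.6606654 u
Mass defect Δm = 82.6606654 − 81.9207 = 0.7399654 u
Binding energy = Δm·c² = 0.7399654 × 931.494 MeV/u = 689.273 MeV
Dividing by A = 82 gives 8.406 MeV per nucleon.

8.41 MeV/nucleon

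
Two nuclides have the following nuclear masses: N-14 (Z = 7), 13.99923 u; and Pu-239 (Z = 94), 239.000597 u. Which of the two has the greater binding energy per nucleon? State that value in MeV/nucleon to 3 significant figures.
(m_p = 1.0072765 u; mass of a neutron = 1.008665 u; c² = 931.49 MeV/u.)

Pu-239; 7.56 MeV/nucleon

N-14: Σm = 7(1.0072765) + 7(1.008665) = 14.1115905 u; Δm = 0.1123605 u; E_B = 104.66 MeV; E_B/A = 7.476 MeV
Pu-239: Σm = 94(1.0072765) + 145(1.008665) = 240.9404160 u; Δm = 1.9398190 u; E_B = 1806.9 MeV; E_B/A = 7.560 MeV
Pu-239 has the higher binding energy per nucleon, so it is the more tightly bound nucleus.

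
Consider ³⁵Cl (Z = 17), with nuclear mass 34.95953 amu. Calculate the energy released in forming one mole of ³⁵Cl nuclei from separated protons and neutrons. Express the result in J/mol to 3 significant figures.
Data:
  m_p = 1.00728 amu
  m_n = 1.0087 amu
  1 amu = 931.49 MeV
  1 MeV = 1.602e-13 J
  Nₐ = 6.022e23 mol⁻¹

Z = 17, so N = A − Z = 35 − 17 = 18.
Σm = 17·m_p + 18·m_n = 17.12376 + 18.1566 = 35.28036 amu
Mass defect Δm = 35.28036 − 34.95953 = 0.32083 amu
Binding energy = Δm·c² = 0.32083 × 931.49 MeV/amu = 298.850 MeV
Per nucleus in joules: 298.850 MeV × 1.602e-13 J/MeV = 4.7876e-11 J
Per mole: 4.7876e-11 J × 6.022e23 mol⁻¹ = 2.8831e+13 J/mol

2.88e+13 J/mol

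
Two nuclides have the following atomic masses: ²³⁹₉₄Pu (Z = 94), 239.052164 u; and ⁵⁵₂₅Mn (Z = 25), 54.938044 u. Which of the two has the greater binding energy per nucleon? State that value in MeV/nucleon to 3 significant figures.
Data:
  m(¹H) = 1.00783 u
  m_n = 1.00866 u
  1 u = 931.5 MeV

⁵⁵₂₅Mn; 8.76 MeV/nucleon

²³⁹₉₄Pu: Σm = 94(1.00783) + 145(1.00866) = 240.99172 u; Δm = 1.939556 u; E_B = 1806.7 MeV; E_B/A = 7.559 MeV
⁵⁵₂₅Mn: Σm = 25(1.00783) + 30(1.00866) = 55.45555 u; Δm = 0.517506 u; E_B = 482.06 MeV; E_B/A = 8.7647 MeV
⁵⁵₂₅Mn has the higher binding energy per nucleon, so it is the more tightly bound nucleus.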